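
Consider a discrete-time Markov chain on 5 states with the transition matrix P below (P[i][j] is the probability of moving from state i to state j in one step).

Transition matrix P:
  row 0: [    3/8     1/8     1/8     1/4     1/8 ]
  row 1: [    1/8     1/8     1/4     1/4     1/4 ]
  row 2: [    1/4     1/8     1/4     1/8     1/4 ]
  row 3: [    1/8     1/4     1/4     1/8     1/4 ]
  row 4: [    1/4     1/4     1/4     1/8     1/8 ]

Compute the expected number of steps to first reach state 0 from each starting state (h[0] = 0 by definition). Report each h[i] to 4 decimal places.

First-step conditioning: h[0] = 0; for i ≠ 0, h[i] = 1 + Σ_k P[i][k]·h[k].
  h[1] = 1 + 1/8·h[1] + 1/4·h[2] + 1/4·h[3] + 1/4·h[4]
  h[2] = 1 + 1/8·h[1] + 1/4·h[2] + 1/8·h[3] + 1/4·h[4]
  h[3] = 1 + 1/4·h[1] + 1/4·h[2] + 1/8·h[3] + 1/4·h[4]
  h[4] = 1 + 1/4·h[1] + 1/4·h[2] + 1/8·h[3] + 1/8·h[4]
Solving the 4×4 linear system over states ≠ 0 gives exactly h = [0, 288/53, 252/53, 288/53, 256/53] (h[0] = 0 is the target).

h = [0.0000, 5.4340, 4.7547, 5.4340, 4.8302]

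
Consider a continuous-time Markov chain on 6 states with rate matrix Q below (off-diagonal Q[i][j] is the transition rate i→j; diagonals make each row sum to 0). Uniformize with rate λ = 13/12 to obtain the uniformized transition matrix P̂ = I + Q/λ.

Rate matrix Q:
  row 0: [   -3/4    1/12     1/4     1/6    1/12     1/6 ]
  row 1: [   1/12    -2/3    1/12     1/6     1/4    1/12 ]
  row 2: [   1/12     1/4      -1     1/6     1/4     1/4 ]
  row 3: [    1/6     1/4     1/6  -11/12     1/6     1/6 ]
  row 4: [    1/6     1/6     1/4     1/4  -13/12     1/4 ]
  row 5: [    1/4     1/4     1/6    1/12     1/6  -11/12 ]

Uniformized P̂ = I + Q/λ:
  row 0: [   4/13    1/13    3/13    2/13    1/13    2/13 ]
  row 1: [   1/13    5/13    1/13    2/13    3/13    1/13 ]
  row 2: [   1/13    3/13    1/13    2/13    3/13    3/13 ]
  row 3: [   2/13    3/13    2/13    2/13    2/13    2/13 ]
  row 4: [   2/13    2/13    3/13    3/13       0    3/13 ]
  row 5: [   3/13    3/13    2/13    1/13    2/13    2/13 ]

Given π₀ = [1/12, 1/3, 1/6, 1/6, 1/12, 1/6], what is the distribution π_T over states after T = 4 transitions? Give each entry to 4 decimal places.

π = [0.1615, 0.2303, 0.1485, 0.1531, 0.1478, 0.1588]

t=0: π = [0.0833, 0.3333, 0.1667, 0.1667, 0.0833, 0.1667]
t=1: π = [0.1410, 0.2628, 0.1282, 0.1474, 0.1731, 0.1474]
t=2: π = [0.1568, 0.2362, 0.1479, 0.1558, 0.1464, 0.1568]
t=3: π = [0.1605, 0.2317, 0.1476, 0.1530, 0.1488, 0.1583]
t=4: π = [0.1615, 0.2303, 0.1485, 0.1531, 0.1478, 0.1588]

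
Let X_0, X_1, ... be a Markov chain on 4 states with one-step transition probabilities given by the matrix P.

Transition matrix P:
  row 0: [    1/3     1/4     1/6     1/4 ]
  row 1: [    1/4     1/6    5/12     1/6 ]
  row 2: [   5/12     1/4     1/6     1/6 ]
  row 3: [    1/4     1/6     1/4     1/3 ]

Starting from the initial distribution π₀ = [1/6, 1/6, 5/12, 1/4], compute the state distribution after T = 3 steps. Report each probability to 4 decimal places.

π = [0.3162, 0.2129, 0.2393, 0.2316]

t=0: π = [0.1667, 0.1667, 0.4167, 0.2500]
t=1: π = [0.3333, 0.2153, 0.2292, 0.2222]
t=2: π = [0.3160, 0.2135, 0.2390, 0.2315]
t=3: π = [0.3162, 0.2129, 0.2393, 0.2316]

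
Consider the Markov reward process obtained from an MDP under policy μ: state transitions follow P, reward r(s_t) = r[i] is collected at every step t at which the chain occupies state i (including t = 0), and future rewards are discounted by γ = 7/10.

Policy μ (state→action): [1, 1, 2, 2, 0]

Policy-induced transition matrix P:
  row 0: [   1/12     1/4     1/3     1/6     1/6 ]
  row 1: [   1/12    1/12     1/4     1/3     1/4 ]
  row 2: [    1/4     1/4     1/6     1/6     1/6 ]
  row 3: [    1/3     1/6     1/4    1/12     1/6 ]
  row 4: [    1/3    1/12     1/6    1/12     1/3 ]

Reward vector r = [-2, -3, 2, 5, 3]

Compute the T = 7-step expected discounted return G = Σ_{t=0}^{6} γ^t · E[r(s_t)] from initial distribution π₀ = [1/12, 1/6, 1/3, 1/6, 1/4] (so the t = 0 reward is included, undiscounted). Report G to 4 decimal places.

t=0: π = [0.0833, 0.1667, 0.3333, 0.1667, 0.2500], E[r] = 1.5833, γ^t·E[r] = 1.583333, running G = 1.583333
t=1: π = [0.2431, 0.1667, 0.2083, 0.1597, 0.2222], E[r] = 0.8958, γ^t·E[r] = 0.627083, running G = 2.210417
t=2: π = [0.2135, 0.1719, 0.2344, 0.1626, 0.2176], E[r] = 0.9919, γ^t·E[r] = 0.486030, running G = 2.696447
t=3: π = [0.2174, 0.1715, 0.2301, 0.1636, 0.2173], E[r] = 0.9807, γ^t·E[r] = 0.336367, running G = 3.032814
t=4: π = [0.2169, 0.1716, 0.2308, 0.1635, 0.2172], E[r] = 0.9823, γ^t·E[r] = 0.235839, running G = 3.268653
t=5: π = [0.2170, 0.1716, 0.2307, 0.1635, 0.2172], E[r] = 0.9819, γ^t·E[r] = 0.165034, running G = 3.433687
t=6: π = [0.2170, 0.1716, 0.2308, 0.1635, 0.2172], E[r] = 0.9820, γ^t·E[r] = 0.115533, running G = 3.549220

G = 3.5492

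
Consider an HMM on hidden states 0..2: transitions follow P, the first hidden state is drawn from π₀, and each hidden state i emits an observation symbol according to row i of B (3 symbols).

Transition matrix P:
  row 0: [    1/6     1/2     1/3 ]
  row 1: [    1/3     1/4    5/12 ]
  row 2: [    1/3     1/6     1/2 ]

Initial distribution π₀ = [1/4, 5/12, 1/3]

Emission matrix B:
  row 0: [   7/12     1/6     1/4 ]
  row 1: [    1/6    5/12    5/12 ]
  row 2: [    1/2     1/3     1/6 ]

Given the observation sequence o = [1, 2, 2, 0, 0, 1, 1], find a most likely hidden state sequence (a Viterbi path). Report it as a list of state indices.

path = [1, 0, 1, 2, 2, 2, 2]

t=0: δ = [4.167e-02, 1.736e-01, 1.111e-01]  (obs o_0=1)
t=1: δ = [1.447e-02, 1.808e-02, 1.206e-02]  ψ = [1, 1, 1]  (obs o_1=2)
t=2: δ = [1.507e-03, 3.014e-03, 1.256e-03]  ψ = [1, 0, 1]  (obs o_2=2)
t=3: δ = [5.861e-04, 1.256e-04, 6.279e-04]  ψ = [1, 0, 1]  (obs o_3=0)
t=4: δ = [1.221e-04, 4.884e-05, 1.570e-04]  ψ = [2, 0, 2]  (obs o_4=0)
t=5: δ = [8.721e-06, 2.544e-05, 2.616e-05]  ψ = [2, 0, 2]  (obs o_5=1)
t=6: δ = [1.454e-06, 2.650e-06, 4.361e-06]  ψ = [2, 1, 2]  (obs o_6=1)
backtrack: best end state = 2; path = [1, 0, 1, 2, 2, 2, 2]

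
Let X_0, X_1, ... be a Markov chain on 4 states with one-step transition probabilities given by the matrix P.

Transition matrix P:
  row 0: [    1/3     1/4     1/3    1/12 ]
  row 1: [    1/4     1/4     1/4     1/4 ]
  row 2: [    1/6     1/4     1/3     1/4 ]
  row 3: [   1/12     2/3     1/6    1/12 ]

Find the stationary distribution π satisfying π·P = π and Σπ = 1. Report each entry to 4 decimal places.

π = [0.2143, 0.3265, 0.2755, 0.1837]

Balance equations π_j = Σ_i π_i·P[i][j]:
  π_0 = 1/3·π_0 + 1/4·π_1 + 1/6·π_2 + 1/12·π_3
  π_1 = 1/4·π_0 + 1/4·π_1 + 1/4·π_2 + 2/3·π_3
  π_2 = 1/3·π_0 + 1/4·π_1 + 1/3·π_2 + 1/6·π_3
  normalize: π_0 + π_1 + π_2 + π_3 = 1
Solving the linear system gives exactly π = [3/14, 16/49, 27/98, 9/49].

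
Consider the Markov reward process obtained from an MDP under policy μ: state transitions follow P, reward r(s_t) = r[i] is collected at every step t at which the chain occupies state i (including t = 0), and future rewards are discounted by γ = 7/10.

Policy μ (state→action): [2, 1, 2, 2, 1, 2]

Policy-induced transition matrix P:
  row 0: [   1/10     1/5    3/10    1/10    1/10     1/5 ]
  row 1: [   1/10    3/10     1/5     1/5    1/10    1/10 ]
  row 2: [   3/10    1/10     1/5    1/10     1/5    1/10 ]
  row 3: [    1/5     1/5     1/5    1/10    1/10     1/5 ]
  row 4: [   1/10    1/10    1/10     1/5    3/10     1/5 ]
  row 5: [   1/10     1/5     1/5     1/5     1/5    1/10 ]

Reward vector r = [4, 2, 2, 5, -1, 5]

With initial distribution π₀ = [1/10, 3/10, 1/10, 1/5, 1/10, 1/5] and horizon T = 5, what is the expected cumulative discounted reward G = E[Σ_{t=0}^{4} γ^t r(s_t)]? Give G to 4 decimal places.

t=0: π = [0.1000, 0.3000, 0.1000, 0.2000, 0.1000, 0.2000], E[r] = 3.1000, γ^t·E[r] = 3.100000, running G = 3.100000
t=1: π = [0.1400, 0.2100, 0.2000, 0.1600, 0.1500, 0.1400], E[r] = 2.7300, γ^t·E[r] = 1.911000, running G = 5.011000
t=2: π = [0.1560, 0.1860, 0.1990, 0.1500, 0.1640, 0.1450], E[r] = 2.7050, γ^t·E[r] = 1.325450, running G = 6.336450
t=3: π = [0.1548, 0.1823, 0.1992, 0.1495, 0.1672, 0.1470], E[r] = 2.6975, γ^t·E[r] = 0.925243, running G = 7.261693
t=4: π = [0.1548, 0.1816, 0.1988, 0.1497, 0.1681, 0.1472], E[r] = 2.6958, γ^t·E[r] = 0.647262, running G = 7.908954

G = 7.9090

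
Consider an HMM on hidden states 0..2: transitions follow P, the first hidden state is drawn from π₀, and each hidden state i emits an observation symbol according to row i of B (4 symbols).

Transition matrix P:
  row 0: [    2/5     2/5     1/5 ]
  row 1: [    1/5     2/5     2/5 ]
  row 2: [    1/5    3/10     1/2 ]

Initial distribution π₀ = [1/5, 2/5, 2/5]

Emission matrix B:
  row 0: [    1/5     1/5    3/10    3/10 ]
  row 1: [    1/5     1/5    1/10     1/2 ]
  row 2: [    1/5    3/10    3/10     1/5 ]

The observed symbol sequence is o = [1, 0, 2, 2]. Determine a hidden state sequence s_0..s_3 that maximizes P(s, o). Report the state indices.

t=0: δ = [4.000e-02, 8.000e-02, 1.200e-01]  (obs o_0=1)
t=1: δ = [4.800e-03, 7.200e-03, 1.200e-02]  ψ = [2, 2, 2]  (obs o_1=0)
t=2: δ = [7.200e-04, 3.600e-04, 1.800e-03]  ψ = [2, 2, 2]  (obs o_2=2)
t=3: δ = [1.080e-04, 5.400e-05, 2.700e-04]  ψ = [2, 2, 2]  (obs o_3=2)
backtrack: best end state = 2; path = [2, 2, 2, 2]

path = [2, 2, 2, 2]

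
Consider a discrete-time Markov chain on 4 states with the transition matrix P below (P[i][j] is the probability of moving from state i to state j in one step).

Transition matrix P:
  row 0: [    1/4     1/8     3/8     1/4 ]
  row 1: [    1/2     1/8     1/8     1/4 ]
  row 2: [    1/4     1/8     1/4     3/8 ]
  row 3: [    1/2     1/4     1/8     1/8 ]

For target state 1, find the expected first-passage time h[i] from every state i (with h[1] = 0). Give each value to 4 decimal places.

First-step conditioning: h[1] = 0; for i ≠ 1, h[i] = 1 + Σ_k P[i][k]·h[k].
  h[0] = 1 + 1/4·h[0] + 3/8·h[2] + 1/4·h[3]
  h[2] = 1 + 1/4·h[0] + 1/4·h[2] + 3/8·h[3]
  h[3] = 1 + 1/2·h[0] + 1/8·h[2] + 1/8·h[3]
Solving the 3×3 linear system over states ≠ 1 gives exactly h = [83/13, 0, 82/13, 74/13] (h[1] = 0 is the target).

h = [6.3846, 0.0000, 6.3077, 5.6923]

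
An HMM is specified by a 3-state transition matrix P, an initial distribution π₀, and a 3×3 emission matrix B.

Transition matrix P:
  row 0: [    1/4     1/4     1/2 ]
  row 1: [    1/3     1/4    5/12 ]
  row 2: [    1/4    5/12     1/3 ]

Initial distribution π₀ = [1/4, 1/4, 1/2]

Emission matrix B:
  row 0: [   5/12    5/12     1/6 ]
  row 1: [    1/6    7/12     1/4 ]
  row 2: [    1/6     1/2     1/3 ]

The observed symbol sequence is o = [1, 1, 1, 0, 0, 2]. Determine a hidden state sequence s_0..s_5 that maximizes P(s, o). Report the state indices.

t=0: δ = [1.042e-01, 1.458e-01, 2.500e-01]  (obs o_0=1)
t=1: δ = [2.604e-02, 6.076e-02, 4.167e-02]  ψ = [2, 2, 2]  (obs o_1=1)
t=2: δ = [8.439e-03, 1.013e-02, 1.266e-02]  ψ = [1, 2, 1]  (obs o_2=1)
t=3: δ = [1.407e-03, 8.791e-04, 7.033e-04]  ψ = [1, 2, 0]  (obs o_3=0)
t=4: δ = [1.465e-04, 5.861e-05, 1.172e-04]  ψ = [0, 0, 0]  (obs o_4=0)
t=5: δ = [6.105e-06, 1.221e-05, 2.442e-05]  ψ = [0, 2, 0]  (obs o_5=2)
backtrack: best end state = 2; path = [2, 2, 1, 0, 0, 2]

path = [2, 2, 1, 0, 0, 2]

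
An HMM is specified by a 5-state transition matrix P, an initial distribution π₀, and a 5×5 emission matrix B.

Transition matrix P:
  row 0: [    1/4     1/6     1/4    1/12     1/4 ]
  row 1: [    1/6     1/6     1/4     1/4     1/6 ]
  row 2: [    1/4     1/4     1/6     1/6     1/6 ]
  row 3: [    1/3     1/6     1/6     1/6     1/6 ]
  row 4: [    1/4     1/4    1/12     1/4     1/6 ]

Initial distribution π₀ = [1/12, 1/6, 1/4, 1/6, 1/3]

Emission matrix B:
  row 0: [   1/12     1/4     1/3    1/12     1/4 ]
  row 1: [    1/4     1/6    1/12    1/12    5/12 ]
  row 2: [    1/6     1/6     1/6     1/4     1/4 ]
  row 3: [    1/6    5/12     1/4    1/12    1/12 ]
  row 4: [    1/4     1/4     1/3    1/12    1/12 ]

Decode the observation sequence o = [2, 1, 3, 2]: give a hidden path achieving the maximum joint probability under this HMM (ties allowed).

path = [4, 3, 2, 0]

t=0: δ = [2.778e-02, 1.389e-02, 4.167e-02, 4.167e-02, 1.111e-01]  (obs o_0=2)
t=1: δ = [6.944e-03, 4.630e-03, 1.543e-03, 1.157e-02, 4.630e-03]  ψ = [4, 4, 4, 4, 4]  (obs o_1=1)
t=2: δ = [3.215e-04, 1.608e-04, 4.823e-04, 1.608e-04, 1.608e-04]  ψ = [3, 3, 3, 3, 3]  (obs o_2=3)
t=3: δ = [4.019e-05, 1.005e-05, 1.340e-05, 2.009e-05, 2.679e-05]  ψ = [2, 2, 0, 2, 0]  (obs o_3=2)
backtrack: best end state = 0; path = [4, 3, 2, 0]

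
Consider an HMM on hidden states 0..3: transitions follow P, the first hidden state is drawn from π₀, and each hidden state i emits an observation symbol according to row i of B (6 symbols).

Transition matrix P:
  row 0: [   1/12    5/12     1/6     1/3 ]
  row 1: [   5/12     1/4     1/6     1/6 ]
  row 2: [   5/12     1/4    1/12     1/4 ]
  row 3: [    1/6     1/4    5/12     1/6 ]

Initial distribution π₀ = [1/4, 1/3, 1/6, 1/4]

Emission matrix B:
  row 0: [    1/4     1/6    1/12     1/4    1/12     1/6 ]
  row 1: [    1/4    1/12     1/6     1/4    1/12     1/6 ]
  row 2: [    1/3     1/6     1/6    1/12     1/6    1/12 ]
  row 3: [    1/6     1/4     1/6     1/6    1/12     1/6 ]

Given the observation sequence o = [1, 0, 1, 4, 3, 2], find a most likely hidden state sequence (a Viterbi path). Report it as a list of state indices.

t=0: δ = [4.167e-02, 2.778e-02, 2.778e-02, 6.250e-02]  (obs o_0=1)
t=1: δ = [2.894e-03, 4.340e-03, 8.681e-03, 2.315e-03]  ψ = [1, 0, 3, 0]  (obs o_1=0)
t=2: δ = [6.028e-04, 1.808e-04, 1.608e-04, 5.425e-04]  ψ = [2, 2, 3, 2]  (obs o_2=1)
t=3: δ = [7.535e-06, 2.093e-05, 3.768e-05, 1.674e-05]  ψ = [3, 0, 3, 0]  (obs o_3=4)
t=4: δ = [3.925e-06, 2.355e-06, 5.814e-07, 1.570e-06]  ψ = [2, 2, 3, 2]  (obs o_4=3)
t=5: δ = [8.176e-08, 2.725e-07, 1.090e-07, 2.180e-07]  ψ = [1, 0, 0, 0]  (obs o_5=2)
backtrack: best end state = 1; path = [3, 2, 3, 2, 0, 1]

path = [3, 2, 3, 2, 0, 1]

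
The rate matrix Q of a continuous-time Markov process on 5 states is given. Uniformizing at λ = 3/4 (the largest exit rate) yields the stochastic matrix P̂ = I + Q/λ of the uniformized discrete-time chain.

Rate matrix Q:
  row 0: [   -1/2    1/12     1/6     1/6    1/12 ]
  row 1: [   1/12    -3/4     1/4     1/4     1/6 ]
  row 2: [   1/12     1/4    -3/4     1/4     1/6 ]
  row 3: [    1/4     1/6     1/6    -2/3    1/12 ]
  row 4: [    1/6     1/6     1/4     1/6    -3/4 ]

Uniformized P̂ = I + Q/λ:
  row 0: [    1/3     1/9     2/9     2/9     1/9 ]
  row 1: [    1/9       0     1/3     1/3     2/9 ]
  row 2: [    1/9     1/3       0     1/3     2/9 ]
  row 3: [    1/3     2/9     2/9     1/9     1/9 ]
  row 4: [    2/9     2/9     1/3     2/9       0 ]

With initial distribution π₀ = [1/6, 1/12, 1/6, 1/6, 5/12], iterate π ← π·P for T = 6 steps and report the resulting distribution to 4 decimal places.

t=0: π = [0.1667, 0.0833, 0.1667, 0.1667, 0.4167]
t=1: π = [0.2315, 0.2037, 0.2407, 0.2315, 0.0926]
t=2: π = [0.2243, 0.1780, 0.2016, 0.2459, 0.1502]
t=3: π = [0.2323, 0.1802, 0.2139, 0.2371, 0.1366]
t=4: π = [0.2306, 0.1801, 0.2099, 0.2397, 0.1397]
t=5: π = [0.2311, 0.1799, 0.2111, 0.2389, 0.1389]
t=6: π = [0.2310, 0.1800, 0.2107, 0.2391, 0.1391]

π = [0.2310, 0.1800, 0.2107, 0.2391, 0.1391]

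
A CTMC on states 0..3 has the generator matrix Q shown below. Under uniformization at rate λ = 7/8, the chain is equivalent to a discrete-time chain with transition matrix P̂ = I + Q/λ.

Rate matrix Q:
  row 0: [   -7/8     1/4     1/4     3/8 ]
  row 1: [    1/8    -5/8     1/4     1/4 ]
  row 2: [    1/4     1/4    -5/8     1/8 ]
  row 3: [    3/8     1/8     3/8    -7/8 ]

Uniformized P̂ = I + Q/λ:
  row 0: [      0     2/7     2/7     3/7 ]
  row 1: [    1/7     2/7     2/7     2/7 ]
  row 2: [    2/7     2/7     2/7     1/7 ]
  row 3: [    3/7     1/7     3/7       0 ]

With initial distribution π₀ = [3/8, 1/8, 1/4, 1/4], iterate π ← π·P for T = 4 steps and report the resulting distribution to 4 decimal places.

t=0: π = [0.3750, 0.1250, 0.2500, 0.2500]
t=1: π = [0.1964, 0.2500, 0.3214, 0.2321]
t=2: π = [0.2270, 0.2526, 0.3189, 0.2015]
t=3: π = [0.2136, 0.2569, 0.3145, 0.2150]
t=4: π = [0.2187, 0.2550, 0.3164, 0.2099]

π = [0.2187, 0.2550, 0.3164, 0.2099]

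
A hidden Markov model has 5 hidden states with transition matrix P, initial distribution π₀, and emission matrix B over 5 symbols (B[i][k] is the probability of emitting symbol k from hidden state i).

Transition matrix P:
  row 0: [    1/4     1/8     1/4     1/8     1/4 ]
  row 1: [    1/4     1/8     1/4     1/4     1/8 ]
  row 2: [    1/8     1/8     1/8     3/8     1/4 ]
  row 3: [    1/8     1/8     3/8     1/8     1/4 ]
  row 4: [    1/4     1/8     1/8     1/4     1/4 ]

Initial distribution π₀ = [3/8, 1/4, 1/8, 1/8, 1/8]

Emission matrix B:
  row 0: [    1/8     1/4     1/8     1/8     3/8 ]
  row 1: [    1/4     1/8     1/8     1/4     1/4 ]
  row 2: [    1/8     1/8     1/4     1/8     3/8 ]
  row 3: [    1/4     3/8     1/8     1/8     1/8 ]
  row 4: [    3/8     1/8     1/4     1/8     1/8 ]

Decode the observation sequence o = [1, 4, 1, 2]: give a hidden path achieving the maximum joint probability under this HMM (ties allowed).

t=0: δ = [9.375e-02, 3.125e-02, 1.562e-02, 4.688e-02, 1.562e-02]  (obs o_0=1)
t=1: δ = [8.789e-03, 2.930e-03, 8.789e-03, 1.465e-03, 2.930e-03]  ψ = [0, 0, 0, 0, 0]  (obs o_1=4)
t=2: δ = [5.493e-04, 1.373e-04, 2.747e-04, 1.236e-03, 2.747e-04]  ψ = [0, 0, 0, 2, 0]  (obs o_2=1)
t=3: δ = [1.931e-05, 1.931e-05, 1.159e-04, 1.931e-05, 7.725e-05]  ψ = [3, 3, 3, 3, 3]  (obs o_3=2)
backtrack: best end state = 2; path = [0, 2, 3, 2]

path = [0, 2, 3, 2]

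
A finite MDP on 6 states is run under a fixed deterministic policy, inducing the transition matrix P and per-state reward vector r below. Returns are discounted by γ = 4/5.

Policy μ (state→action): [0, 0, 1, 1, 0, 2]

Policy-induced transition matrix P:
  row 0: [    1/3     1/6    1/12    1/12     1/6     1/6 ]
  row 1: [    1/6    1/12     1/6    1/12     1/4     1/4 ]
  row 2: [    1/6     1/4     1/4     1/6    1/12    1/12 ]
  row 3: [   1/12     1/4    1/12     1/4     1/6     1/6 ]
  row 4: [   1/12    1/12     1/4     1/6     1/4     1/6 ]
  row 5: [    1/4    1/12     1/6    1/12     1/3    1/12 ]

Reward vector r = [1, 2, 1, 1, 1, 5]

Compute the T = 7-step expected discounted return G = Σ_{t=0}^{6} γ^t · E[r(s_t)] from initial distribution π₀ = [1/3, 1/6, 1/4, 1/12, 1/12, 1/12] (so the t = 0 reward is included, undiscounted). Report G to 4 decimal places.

G = 6.7107

t=0: π = [0.3333, 0.1667, 0.2500, 0.0833, 0.0833, 0.0833], E[r] = 1.5000, γ^t·E[r] = 1.500000, running G = 1.500000
t=1: π = [0.2153, 0.1667, 0.1597, 0.1250, 0.1806, 0.1528], E[r] = 1.7778, γ^t·E[r] = 1.422222, running G = 2.922222
t=2: π = [0.1898, 0.1487, 0.1667, 0.1325, 0.2078, 0.1545], E[r] = 1.7668, γ^t·E[r] = 1.130741, running G = 4.052963
t=3: π = [0.1828, 0.1490, 0.1710, 0.1366, 0.2082, 0.1523], E[r] = 1.7582, γ^t·E[r] = 0.900198, running G = 4.953160
t=4: π = [0.1811, 0.1498, 0.1716, 0.1377, 0.2076, 0.1521], E[r] = 1.7584, γ^t·E[r] = 0.720245, running G = 5.673406
t=5: π = [0.1808, 0.1500, 0.1717, 0.1379, 0.2075, 0.1522], E[r] = 1.7587, γ^t·E[r] = 0.576280, running G = 6.249685
t=6: π = [0.1807, 0.1500, 0.1717, 0.1379, 0.2075, 0.1522], E[r] = 1.7587, γ^t·E[r] = 0.461032, running G = 6.710718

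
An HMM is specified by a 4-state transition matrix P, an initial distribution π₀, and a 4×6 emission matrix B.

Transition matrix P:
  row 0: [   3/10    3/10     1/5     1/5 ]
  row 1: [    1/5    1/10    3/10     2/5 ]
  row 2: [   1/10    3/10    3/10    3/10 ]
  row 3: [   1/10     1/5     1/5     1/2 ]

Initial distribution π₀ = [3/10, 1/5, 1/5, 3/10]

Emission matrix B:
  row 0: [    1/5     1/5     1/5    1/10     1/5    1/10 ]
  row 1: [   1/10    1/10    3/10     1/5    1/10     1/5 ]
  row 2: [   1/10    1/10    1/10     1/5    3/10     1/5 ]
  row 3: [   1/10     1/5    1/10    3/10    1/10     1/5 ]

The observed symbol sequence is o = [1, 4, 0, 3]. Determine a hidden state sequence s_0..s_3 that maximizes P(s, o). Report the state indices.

t=0: δ = [6.000e-02, 2.000e-02, 2.000e-02, 6.000e-02]  (obs o_0=1)
t=1: δ = [3.600e-03, 1.800e-03, 3.600e-03, 3.000e-03]  ψ = [0, 0, 0, 3]  (obs o_1=4)
t=2: δ = [2.160e-04, 1.080e-04, 1.080e-04, 1.500e-04]  ψ = [0, 0, 2, 3]  (obs o_2=0)
t=3: δ = [6.480e-06, 1.296e-05, 8.640e-06, 2.250e-05]  ψ = [0, 0, 0, 3]  (obs o_3=3)
backtrack: best end state = 3; path = [3, 3, 3, 3]

path = [3, 3, 3, 3]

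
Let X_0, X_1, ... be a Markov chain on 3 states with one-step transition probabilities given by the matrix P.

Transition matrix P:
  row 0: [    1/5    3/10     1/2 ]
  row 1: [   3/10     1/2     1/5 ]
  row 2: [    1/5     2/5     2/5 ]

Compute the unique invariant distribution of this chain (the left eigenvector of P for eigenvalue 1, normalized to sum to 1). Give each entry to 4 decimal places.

π = [0.2418, 0.4176, 0.3407]

Balance equations π_j = Σ_i π_i·P[i][j]:
  π_0 = 1/5·π_0 + 3/10·π_1 + 1/5·π_2
  π_1 = 3/10·π_0 + 1/2·π_1 + 2/5·π_2
  normalize: π_0 + π_1 + π_2 = 1
Solving the linear system gives exactly π = [22/91, 38/91, 31/91].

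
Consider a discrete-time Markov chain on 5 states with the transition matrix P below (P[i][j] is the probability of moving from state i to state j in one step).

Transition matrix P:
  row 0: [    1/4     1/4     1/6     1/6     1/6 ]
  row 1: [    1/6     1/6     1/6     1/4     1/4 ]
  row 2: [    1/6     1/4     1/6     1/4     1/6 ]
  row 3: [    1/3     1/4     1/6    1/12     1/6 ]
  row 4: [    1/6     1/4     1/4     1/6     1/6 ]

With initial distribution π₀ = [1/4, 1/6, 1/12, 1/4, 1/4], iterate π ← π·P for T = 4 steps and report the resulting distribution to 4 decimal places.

t=0: π = [0.2500, 0.1667, 0.0833, 0.2500, 0.2500]
t=1: π = [0.2292, 0.2361, 0.1875, 0.1667, 0.1806]
t=2: π = [0.2135, 0.2303, 0.1817, 0.1881, 0.1863]
t=3: π = [0.2158, 0.2308, 0.1822, 0.1853, 0.1859]
t=4: π = [0.2155, 0.2308, 0.1822, 0.1856, 0.1859]

π = [0.2155, 0.2308, 0.1822, 0.1856, 0.1859]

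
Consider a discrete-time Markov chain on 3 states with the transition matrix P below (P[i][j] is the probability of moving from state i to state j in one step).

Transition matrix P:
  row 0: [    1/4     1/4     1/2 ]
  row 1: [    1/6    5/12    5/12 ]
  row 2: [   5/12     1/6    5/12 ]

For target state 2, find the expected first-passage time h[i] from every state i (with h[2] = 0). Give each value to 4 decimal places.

h = [2.1053, 2.3158, 0.0000]

First-step conditioning: h[2] = 0; for i ≠ 2, h[i] = 1 + Σ_k P[i][k]·h[k].
  h[0] = 1 + 1/4·h[0] + 1/4·h[1]
  h[1] = 1 + 1/6·h[0] + 5/12·h[1]
Solving the 2×2 linear system over states ≠ 2 gives exactly h = [40/19, 44/19, 0] (h[2] = 0 is the target).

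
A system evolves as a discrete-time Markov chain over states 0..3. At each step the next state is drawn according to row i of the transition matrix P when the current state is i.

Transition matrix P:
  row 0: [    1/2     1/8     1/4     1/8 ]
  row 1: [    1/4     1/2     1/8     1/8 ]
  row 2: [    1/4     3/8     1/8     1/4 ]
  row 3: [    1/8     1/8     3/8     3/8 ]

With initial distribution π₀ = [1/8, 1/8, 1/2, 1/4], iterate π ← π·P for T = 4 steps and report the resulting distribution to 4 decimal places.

π = [0.2977, 0.2861, 0.2131, 0.2031]

t=0: π = [0.1250, 0.1250, 0.5000, 0.2500]
t=1: π = [0.2500, 0.2969, 0.2031, 0.2500]
t=2: π = [0.2813, 0.2871, 0.2188, 0.2129]
t=3: π = [0.2937, 0.2874, 0.2134, 0.2056]
t=4: π = [0.2977, 0.2861, 0.2131, 0.2031]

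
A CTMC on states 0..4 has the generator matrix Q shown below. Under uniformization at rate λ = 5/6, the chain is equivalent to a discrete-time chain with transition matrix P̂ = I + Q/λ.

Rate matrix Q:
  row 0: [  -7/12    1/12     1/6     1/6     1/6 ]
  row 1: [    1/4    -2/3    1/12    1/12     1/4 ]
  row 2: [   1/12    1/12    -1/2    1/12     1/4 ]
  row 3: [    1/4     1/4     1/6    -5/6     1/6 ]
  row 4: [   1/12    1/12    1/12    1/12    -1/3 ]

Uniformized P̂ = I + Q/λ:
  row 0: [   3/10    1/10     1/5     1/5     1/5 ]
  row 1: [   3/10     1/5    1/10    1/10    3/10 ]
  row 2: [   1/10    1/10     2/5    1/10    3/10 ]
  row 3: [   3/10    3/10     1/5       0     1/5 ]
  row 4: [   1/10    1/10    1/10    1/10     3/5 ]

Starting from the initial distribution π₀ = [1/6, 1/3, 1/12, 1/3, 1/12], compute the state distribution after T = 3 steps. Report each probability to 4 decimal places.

t=0: π = [0.1667, 0.3333, 0.0833, 0.3333, 0.0833]
t=1: π = [0.2667, 0.2000, 0.1750, 0.0833, 0.2750]
t=2: π = [0.2100, 0.1367, 0.1875, 0.1183, 0.3475]
t=3: π = [0.1930, 0.1373, 0.1891, 0.1092, 0.3714]

π = [0.1930, 0.1373, 0.1891, 0.1092, 0.3714]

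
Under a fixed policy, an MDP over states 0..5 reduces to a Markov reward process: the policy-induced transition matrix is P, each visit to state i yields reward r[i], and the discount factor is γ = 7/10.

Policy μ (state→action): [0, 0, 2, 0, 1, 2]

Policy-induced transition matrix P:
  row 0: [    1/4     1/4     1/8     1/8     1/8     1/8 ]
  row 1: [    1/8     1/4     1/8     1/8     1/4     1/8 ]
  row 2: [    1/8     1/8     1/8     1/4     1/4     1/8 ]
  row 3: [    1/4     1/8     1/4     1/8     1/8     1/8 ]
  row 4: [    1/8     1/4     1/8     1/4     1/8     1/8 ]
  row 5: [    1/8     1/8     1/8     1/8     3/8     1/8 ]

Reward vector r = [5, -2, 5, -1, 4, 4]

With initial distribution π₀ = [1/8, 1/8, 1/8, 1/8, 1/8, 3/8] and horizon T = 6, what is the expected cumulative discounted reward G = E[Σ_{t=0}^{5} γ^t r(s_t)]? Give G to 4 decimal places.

G = 7.4508

t=0: π = [0.1250, 0.1250, 0.1250, 0.1250, 0.1250, 0.3750], E[r] = 2.8750, γ^t·E[r] = 2.875000, running G = 2.875000
t=1: π = [0.1563, 0.1719, 0.1406, 0.1563, 0.2500, 0.1250], E[r] = 2.4844, γ^t·E[r] = 1.739063, running G = 4.614063
t=2: π = [0.1641, 0.1973, 0.1445, 0.1738, 0.1953, 0.1250], E[r] = 2.2559, γ^t·E[r] = 1.105371, running G = 5.719434
t=3: π = [0.1672, 0.1946, 0.1467, 0.1675, 0.1990, 0.1250], E[r] = 2.3091, γ^t·E[r] = 0.792015, running G = 6.511449
t=4: π = [0.1668, 0.1951, 0.1459, 0.1682, 0.1989, 0.1250], E[r] = 2.3011, γ^t·E[r] = 0.552498, running G = 7.063947
t=5: π = [0.1669, 0.1951, 0.1460, 0.1681, 0.1989, 0.1250], E[r] = 2.3017, γ^t·E[r] = 0.386853, running G = 7.450800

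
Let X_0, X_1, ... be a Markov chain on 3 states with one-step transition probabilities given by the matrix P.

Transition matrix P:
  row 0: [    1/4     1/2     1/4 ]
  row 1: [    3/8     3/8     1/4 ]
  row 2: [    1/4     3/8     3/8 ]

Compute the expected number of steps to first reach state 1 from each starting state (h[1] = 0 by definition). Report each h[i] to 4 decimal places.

First-step conditioning: h[1] = 0; for i ≠ 1, h[i] = 1 + Σ_k P[i][k]·h[k].
  h[0] = 1 + 1/4·h[0] + 1/4·h[2]
  h[2] = 1 + 1/4·h[0] + 3/8·h[2]
Solving the 2×2 linear system over states ≠ 1 gives exactly h = [28/13, 0, 32/13] (h[1] = 0 is the target).

h = [2.1538, 0.0000, 2.4615]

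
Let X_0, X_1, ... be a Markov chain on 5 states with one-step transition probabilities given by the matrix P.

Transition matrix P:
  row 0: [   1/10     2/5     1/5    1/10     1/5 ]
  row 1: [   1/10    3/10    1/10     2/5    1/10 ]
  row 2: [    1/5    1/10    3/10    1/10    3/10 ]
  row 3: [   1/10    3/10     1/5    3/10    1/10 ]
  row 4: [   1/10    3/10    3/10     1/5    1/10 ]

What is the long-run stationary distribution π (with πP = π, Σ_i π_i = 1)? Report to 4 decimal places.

Balance equations π_j = Σ_i π_i·P[i][j]:
  π_0 = 1/10·π_0 + 1/10·π_1 + 1/5·π_2 + 1/10·π_3 + 1/10·π_4
  π_1 = 2/5·π_0 + 3/10·π_1 + 1/10·π_2 + 3/10·π_3 + 3/10·π_4
  π_2 = 1/5·π_0 + 1/10·π_1 + 3/10·π_2 + 1/5·π_3 + 3/10·π_4
  π_3 = 1/10·π_0 + 2/5·π_1 + 1/10·π_2 + 3/10·π_3 + 1/5·π_4
  normalize: π_0 + π_1 + π_2 + π_3 + π_4 = 1
Solving the linear system gives exactly π = [26/215, 581/2150, 9/43, 264/1075, 331/2150].

π = [0.1209, 0.2702, 0.2093, 0.2456, 0.1540]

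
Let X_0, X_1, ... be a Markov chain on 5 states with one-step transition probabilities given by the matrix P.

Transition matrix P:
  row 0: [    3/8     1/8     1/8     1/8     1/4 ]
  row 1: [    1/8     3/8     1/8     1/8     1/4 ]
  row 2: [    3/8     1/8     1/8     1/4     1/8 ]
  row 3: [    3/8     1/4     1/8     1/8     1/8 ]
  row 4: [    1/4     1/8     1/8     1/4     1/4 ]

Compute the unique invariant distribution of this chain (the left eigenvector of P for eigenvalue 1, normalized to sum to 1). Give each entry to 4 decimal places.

Balance equations π_j = Σ_i π_i·P[i][j]:
  π_0 = 3/8·π_0 + 1/8·π_1 + 3/8·π_2 + 3/8·π_3 + 1/4·π_4
  π_1 = 1/8·π_0 + 3/8·π_1 + 1/8·π_2 + 1/4·π_3 + 1/8·π_4
  π_2 = 1/8·π_0 + 1/8·π_1 + 1/8·π_2 + 1/8·π_3 + 1/8·π_4
  π_3 = 1/8·π_0 + 1/8·π_1 + 1/4·π_2 + 1/8·π_3 + 1/4·π_4
  normalize: π_0 + π_1 + π_2 + π_3 + π_4 = 1
Solving the linear system gives exactly π = [187/624, 607/3120, 1/8, 87/520, 111/520].

π = [0.2997, 0.1946, 0.1250, 0.1673, 0.2135]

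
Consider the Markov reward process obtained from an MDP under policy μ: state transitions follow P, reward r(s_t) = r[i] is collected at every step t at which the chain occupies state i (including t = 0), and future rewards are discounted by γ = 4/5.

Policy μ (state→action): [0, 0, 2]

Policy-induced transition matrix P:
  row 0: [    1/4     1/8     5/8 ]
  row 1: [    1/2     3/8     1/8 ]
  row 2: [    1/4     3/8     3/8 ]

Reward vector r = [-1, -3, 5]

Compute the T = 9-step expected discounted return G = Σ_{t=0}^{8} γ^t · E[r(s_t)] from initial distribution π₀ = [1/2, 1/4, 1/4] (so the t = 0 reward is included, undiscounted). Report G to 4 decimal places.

t=0: π = [0.5000, 0.2500, 0.2500], E[r] = 0.0000, γ^t·E[r] = 0.000000, running G = 0.000000
t=1: π = [0.3125, 0.2500, 0.4375], E[r] = 1.1250, γ^t·E[r] = 0.900000, running G = 0.900000
t=2: π = [0.3125, 0.2969, 0.3906], E[r] = 0.7500, γ^t·E[r] = 0.480000, running G = 1.380000
t=3: π = [0.3242, 0.2969, 0.3789], E[r] = 0.6797, γ^t·E[r] = 0.348000, running G = 1.728000
t=4: π = [0.3242, 0.2939, 0.3818], E[r] = 0.7031, γ^t·E[r] = 0.288000, running G = 2.016000
t=5: π = [0.3235, 0.2939, 0.3826], E[r] = 0.7075, γ^t·E[r] = 0.231840, running G = 2.247840
t=6: π = [0.3235, 0.2941, 0.3824], E[r] = 0.7061, γ^t·E[r] = 0.185088, running G = 2.432928
t=7: π = [0.3235, 0.2941, 0.3823], E[r] = 0.7058, γ^t·E[r] = 0.148013, running G = 2.580941
t=8: π = [0.3235, 0.2941, 0.3824], E[r] = 0.7059, γ^t·E[r] = 0.118426, running G = 2.699366

G = 2.6994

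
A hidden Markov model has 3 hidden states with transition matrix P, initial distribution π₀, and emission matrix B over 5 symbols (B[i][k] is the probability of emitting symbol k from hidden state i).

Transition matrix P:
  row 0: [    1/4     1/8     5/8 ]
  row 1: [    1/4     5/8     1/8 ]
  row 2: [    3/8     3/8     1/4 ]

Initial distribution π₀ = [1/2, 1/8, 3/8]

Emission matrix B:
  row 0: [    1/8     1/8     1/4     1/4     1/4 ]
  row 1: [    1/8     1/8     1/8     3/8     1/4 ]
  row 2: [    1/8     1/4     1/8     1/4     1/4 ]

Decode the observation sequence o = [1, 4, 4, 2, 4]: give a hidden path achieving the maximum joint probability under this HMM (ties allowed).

path = [2, 0, 2, 0, 2]

t=0: δ = [6.250e-02, 1.562e-02, 9.375e-02]  (obs o_0=1)
t=1: δ = [8.789e-03, 8.789e-03, 9.766e-03]  ψ = [2, 2, 0]  (obs o_1=4)
t=2: δ = [9.155e-04, 1.373e-03, 1.373e-03]  ψ = [2, 1, 0]  (obs o_2=4)
t=3: δ = [1.287e-04, 1.073e-04, 7.153e-05]  ψ = [2, 1, 0]  (obs o_3=2)
t=4: δ = [8.047e-06, 1.676e-05, 2.012e-05]  ψ = [0, 1, 0]  (obs o_4=4)
backtrack: best end state = 2; path = [2, 0, 2, 0, 2]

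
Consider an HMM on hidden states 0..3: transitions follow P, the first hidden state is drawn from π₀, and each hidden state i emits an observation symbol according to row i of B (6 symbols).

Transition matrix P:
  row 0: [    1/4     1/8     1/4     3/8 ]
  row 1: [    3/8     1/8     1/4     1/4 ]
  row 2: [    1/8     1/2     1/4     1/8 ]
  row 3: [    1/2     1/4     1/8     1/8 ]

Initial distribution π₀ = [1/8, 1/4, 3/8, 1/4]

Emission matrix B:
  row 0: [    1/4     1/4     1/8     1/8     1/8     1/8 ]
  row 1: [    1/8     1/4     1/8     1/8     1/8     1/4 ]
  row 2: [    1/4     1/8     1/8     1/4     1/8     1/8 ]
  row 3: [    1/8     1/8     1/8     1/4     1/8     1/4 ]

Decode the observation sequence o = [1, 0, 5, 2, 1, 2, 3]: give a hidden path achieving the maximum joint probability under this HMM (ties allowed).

t=0: δ = [3.125e-02, 6.250e-02, 4.688e-02, 3.125e-02]  (obs o_0=1)
t=1: δ = [5.859e-03, 2.930e-03, 3.906e-03, 1.953e-03]  ψ = [1, 2, 1, 1]  (obs o_1=0)
t=2: δ = [1.831e-04, 4.883e-04, 1.831e-04, 5.493e-04]  ψ = [0, 2, 0, 0]  (obs o_2=5)
t=3: δ = [3.433e-05, 1.717e-05, 1.526e-05, 1.526e-05]  ψ = [3, 3, 1, 1]  (obs o_3=2)
t=4: δ = [2.146e-06, 1.907e-06, 1.073e-06, 1.609e-06]  ψ = [0, 2, 0, 0]  (obs o_4=1)
t=5: δ = [1.006e-07, 6.706e-08, 6.706e-08, 1.006e-07]  ψ = [3, 2, 0, 0]  (obs o_5=2)
t=6: δ = [6.286e-09, 4.191e-09, 6.286e-09, 9.430e-09]  ψ = [3, 2, 0, 0]  (obs o_6=3)
backtrack: best end state = 3; path = [1, 0, 3, 0, 3, 0, 3]

path = [1, 0, 3, 0, 3, 0, 3]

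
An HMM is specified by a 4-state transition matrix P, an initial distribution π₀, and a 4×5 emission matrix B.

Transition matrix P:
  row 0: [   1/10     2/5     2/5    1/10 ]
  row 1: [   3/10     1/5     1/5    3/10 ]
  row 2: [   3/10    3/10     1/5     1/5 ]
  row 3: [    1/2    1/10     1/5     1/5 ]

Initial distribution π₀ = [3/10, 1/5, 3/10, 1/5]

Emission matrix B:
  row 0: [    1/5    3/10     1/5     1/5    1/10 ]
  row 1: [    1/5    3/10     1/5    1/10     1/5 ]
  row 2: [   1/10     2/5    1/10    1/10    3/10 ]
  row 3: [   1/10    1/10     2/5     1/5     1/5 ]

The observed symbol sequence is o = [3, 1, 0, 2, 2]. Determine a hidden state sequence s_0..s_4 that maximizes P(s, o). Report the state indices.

path = [0, 2, 1, 3, 0]

t=0: δ = [6.000e-02, 2.000e-02, 3.000e-02, 4.000e-02]  (obs o_0=3)
t=1: δ = [6.000e-03, 7.200e-03, 9.600e-03, 8.000e-04]  ψ = [3, 0, 0, 3]  (obs o_1=1)
t=2: δ = [5.760e-04, 5.760e-04, 2.400e-04, 2.160e-04]  ψ = [2, 2, 0, 1]  (obs o_2=0)
t=3: δ = [3.456e-05, 4.608e-05, 2.304e-05, 6.912e-05]  ψ = [1, 0, 0, 1]  (obs o_3=2)
t=4: δ = [6.912e-06, 2.765e-06, 1.382e-06, 5.530e-06]  ψ = [3, 0, 0, 1]  (obs o_4=2)
backtrack: best end state = 0; path = [0, 2, 1, 3, 0]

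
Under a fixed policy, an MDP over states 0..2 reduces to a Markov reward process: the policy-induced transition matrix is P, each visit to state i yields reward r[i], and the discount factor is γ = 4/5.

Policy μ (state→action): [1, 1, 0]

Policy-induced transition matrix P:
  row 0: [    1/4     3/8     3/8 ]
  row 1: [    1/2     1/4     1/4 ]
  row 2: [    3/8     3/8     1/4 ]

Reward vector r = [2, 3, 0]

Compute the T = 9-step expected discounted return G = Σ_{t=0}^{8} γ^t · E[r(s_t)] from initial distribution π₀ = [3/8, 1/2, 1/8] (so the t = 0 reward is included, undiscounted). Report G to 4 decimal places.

t=0: π = [0.3750, 0.5000, 0.1250], E[r] = 2.2500, γ^t·E[r] = 2.250000, running G = 2.250000
t=1: π = [0.3906, 0.3125, 0.2969], E[r] = 1.7188, γ^t·E[r] = 1.375000, running G = 3.625000
t=2: π = [0.3652, 0.3359, 0.2988], E[r] = 1.7383, γ^t·E[r] = 1.112500, running G = 4.737500
t=3: π = [0.3713, 0.3330, 0.2957], E[r] = 1.7417, γ^t·E[r] = 0.891750, running G = 5.629250
t=4: π = [0.3702, 0.3334, 0.2964], E[r] = 1.7405, γ^t·E[r] = 0.712925, running G = 6.342175
t=5: π = [0.3704, 0.3333, 0.2963], E[r] = 1.7408, γ^t·E[r] = 0.570418, running G = 6.912593
t=6: π = [0.3704, 0.3333, 0.2963], E[r] = 1.7407, γ^t·E[r] = 0.456323, running G = 7.368916
t=7: π = [0.3704, 0.3333, 0.2963], E[r] = 1.7407, γ^t·E[r] = 0.365060, running G = 7.733976
t=8: π = [0.3704, 0.3333, 0.2963], E[r] = 1.7407, γ^t·E[r] = 0.292048, running G = 8.026024

G = 8.0260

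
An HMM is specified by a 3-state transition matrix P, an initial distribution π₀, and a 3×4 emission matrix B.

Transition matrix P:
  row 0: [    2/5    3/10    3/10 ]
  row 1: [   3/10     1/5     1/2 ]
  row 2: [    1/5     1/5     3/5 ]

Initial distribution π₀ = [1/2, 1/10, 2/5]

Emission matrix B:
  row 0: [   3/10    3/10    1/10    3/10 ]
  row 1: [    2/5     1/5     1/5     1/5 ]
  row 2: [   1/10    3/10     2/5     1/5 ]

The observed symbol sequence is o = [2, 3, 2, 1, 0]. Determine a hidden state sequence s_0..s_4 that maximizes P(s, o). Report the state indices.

path = [2, 2, 2, 2, 1]

t=0: δ = [5.000e-02, 2.000e-02, 1.600e-01]  (obs o_0=2)
t=1: δ = [9.600e-03, 6.400e-03, 1.920e-02]  ψ = [2, 2, 2]  (obs o_1=3)
t=2: δ = [3.840e-04, 7.680e-04, 4.608e-03]  ψ = [0, 2, 2]  (obs o_2=2)
t=3: δ = [2.765e-04, 1.843e-04, 8.294e-04]  ψ = [2, 2, 2]  (obs o_3=1)
t=4: δ = [4.977e-05, 6.636e-05, 4.977e-05]  ψ = [2, 2, 2]  (obs o_4=0)
backtrack: best end state = 1; path = [2, 2, 2, 2, 1]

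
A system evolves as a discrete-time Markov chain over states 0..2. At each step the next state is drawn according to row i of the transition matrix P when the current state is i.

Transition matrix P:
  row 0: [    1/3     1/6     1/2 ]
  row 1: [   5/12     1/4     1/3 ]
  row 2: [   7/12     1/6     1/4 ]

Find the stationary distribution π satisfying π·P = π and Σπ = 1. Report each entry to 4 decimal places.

Balance equations π_j = Σ_i π_i·P[i][j]:
  π_0 = 1/3·π_0 + 5/12·π_1 + 7/12·π_2
  π_1 = 1/6·π_0 + 1/4·π_1 + 1/6·π_2
  normalize: π_0 + π_1 + π_2 = 1
Solving the linear system gives exactly π = [73/165, 2/11, 62/165].

π = [0.4424, 0.1818, 0.3758]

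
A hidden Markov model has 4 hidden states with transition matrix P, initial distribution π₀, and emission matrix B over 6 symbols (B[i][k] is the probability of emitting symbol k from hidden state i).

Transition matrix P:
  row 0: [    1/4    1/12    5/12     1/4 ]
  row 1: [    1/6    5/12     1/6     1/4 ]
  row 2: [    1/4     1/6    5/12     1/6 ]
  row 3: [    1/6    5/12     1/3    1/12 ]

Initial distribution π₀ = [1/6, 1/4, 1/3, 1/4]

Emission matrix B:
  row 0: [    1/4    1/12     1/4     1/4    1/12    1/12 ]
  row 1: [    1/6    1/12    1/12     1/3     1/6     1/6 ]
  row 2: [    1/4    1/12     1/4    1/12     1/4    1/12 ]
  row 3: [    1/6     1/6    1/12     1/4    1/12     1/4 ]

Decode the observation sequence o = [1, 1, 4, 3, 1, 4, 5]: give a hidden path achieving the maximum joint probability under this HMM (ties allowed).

t=0: δ = [1.389e-02, 2.083e-02, 2.778e-02, 4.167e-02]  (obs o_0=1)
t=1: δ = [5.787e-04, 1.447e-03, 1.157e-03, 8.681e-04]  ψ = [2, 3, 3, 1]  (obs o_1=1)
t=2: δ = [2.411e-05, 1.005e-04, 1.206e-04, 3.014e-05]  ψ = [2, 1, 2, 1]  (obs o_2=4)
t=3: δ = [7.535e-06, 1.395e-05, 4.186e-06, 6.279e-06]  ψ = [2, 1, 2, 1]  (obs o_3=3)
t=4: δ = [1.938e-07, 4.845e-07, 2.616e-07, 5.814e-07]  ψ = [1, 1, 0, 1]  (obs o_4=1)
t=5: δ = [8.075e-09, 4.038e-08, 4.845e-08, 1.009e-08]  ψ = [3, 3, 3, 1]  (obs o_5=4)
t=6: δ = [1.009e-09, 2.804e-09, 1.682e-09, 2.524e-09]  ψ = [2, 1, 2, 1]  (obs o_6=5)
backtrack: best end state = 1; path = [3, 1, 1, 1, 3, 1, 1]

path = [3, 1, 1, 1, 3, 1, 1]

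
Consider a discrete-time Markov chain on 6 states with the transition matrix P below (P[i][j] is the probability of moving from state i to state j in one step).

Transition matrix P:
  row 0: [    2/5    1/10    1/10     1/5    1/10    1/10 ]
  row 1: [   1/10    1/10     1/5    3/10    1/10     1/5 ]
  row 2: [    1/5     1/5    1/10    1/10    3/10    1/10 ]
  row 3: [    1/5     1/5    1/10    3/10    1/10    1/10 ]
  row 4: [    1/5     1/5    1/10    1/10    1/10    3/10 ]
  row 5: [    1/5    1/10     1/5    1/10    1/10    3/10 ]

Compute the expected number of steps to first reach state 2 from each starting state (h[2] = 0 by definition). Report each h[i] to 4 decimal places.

First-step conditioning: h[2] = 0; for i ≠ 2, h[i] = 1 + Σ_k P[i][k]·h[k].
  h[0] = 1 + 2/5·h[0] + 1/10·h[1] + 1/5·h[3] + 1/10·h[4] + 1/10·h[5]
  h[1] = 1 + 1/10·h[0] + 1/10·h[1] + 3/10·h[3] + 1/10·h[4] + 1/5·h[5]
  h[3] = 1 + 1/5·h[0] + 1/5·h[1] + 3/10·h[3] + 1/10·h[4] + 1/10·h[5]
  h[4] = 1 + 1/5·h[0] + 1/5·h[1] + 1/10·h[3] + 1/10·h[4] + 3/10·h[5]
  h[5] = 1 + 1/5·h[0] + 1/10·h[1] + 1/10·h[3] + 1/10·h[4] + 3/10·h[5]
Solving the 5×5 linear system over states ≠ 2 gives exactly h = [17825/2312, 1975/289, 0, 2200/289, 17205/2312, 15625/2312] (h[2] = 0 is the target).

h = [7.7098, 6.8339, 0.0000, 7.6125, 7.4416, 6.7582]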